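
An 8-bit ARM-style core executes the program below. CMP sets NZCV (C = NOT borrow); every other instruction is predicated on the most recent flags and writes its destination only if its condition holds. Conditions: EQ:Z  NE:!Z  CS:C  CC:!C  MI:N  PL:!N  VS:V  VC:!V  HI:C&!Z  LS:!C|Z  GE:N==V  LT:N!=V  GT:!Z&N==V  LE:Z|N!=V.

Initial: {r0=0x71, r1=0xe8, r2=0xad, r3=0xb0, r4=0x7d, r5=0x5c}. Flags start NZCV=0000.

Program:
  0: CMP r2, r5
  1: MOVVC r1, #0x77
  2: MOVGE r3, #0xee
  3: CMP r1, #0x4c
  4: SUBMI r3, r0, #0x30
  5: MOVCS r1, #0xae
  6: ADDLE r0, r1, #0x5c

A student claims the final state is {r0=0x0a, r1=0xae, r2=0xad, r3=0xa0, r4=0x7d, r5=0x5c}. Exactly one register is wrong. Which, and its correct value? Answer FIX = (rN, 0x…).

0: ✓ CMP  NZCV=0011
1: · MOVVC
2: · MOVGE
3: ✓ CMP  NZCV=1010
4: ✓ SUBMI  r3←0x41
5: ✓ MOVCS  r1←0xae
6: ✓ ADDLE  r0←0x0a

FIX = (r3, 0x41)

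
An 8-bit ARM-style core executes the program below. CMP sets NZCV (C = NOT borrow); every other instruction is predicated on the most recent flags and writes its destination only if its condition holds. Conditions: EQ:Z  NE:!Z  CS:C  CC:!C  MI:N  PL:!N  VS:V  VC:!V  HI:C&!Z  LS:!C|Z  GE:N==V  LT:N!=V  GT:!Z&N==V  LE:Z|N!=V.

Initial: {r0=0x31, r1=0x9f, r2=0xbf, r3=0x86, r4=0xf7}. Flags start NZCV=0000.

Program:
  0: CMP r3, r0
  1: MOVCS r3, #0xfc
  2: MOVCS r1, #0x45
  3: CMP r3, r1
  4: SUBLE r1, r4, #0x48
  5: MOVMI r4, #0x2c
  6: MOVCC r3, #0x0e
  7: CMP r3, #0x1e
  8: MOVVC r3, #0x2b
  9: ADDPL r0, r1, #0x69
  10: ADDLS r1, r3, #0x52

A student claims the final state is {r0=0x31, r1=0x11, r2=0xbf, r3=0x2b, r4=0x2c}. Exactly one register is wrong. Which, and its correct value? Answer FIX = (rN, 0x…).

FIX = (r1, 0xaf)

[0] flags=0011 → (cmp)
[1] flags=0011 CS?T → r3=0xfc
[2] flags=0011 CS?T → r1=0x45
[3] flags=1010 → (cmp)
[4] flags=1010 LE?T → r1=0xaf
[5] flags=1010 MI?T → r4=0x2c
[6] flags=1010 CC?F → skip
[7] flags=1010 → (cmp)
[8] flags=1010 VC?T → r3=0x2b
[9] flags=1010 PL?F → skip
[10] flags=1010 LS?F → skip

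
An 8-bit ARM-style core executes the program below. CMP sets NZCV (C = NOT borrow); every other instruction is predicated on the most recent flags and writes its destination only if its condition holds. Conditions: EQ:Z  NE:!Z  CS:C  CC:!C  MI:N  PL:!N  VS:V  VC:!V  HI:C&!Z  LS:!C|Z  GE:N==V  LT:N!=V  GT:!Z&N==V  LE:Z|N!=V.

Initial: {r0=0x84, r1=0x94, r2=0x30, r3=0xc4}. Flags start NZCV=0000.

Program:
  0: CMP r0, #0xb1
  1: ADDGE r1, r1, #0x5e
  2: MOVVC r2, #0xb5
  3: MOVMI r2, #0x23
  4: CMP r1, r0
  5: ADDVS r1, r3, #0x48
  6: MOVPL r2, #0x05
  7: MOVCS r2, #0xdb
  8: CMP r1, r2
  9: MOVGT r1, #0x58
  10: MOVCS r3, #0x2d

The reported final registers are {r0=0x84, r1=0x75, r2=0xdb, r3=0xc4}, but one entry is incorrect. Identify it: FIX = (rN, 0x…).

FIX = (r1, 0x94)

0: ✓ CMP  NZCV=1000
1: · ADDGE
2: ✓ MOVVC  r2←0xb5
3: ✓ MOVMI  r2←0x23
4: ✓ CMP  NZCV=0010
5: · ADDVS
6: ✓ MOVPL  r2←0x05
7: ✓ MOVCS  r2←0xdb
8: ✓ CMP  NZCV=1000
9: · MOVGT
10: · MOVCS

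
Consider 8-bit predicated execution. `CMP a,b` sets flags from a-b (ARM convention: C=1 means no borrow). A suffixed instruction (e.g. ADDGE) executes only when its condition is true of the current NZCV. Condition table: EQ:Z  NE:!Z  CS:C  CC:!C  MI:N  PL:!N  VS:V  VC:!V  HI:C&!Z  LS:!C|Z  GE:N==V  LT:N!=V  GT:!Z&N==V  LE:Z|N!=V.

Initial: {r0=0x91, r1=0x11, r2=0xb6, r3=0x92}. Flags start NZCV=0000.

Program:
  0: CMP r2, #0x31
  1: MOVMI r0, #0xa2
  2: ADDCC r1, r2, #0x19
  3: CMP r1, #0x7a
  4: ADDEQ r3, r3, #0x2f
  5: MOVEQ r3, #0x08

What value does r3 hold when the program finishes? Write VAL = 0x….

VAL = 0x92

0: ✓ CMP  NZCV=1010
1: ✓ MOVMI  r0←0xa2
2: · ADDCC
3: ✓ CMP  NZCV=1000
4: · ADDEQ
5: · MOVEQ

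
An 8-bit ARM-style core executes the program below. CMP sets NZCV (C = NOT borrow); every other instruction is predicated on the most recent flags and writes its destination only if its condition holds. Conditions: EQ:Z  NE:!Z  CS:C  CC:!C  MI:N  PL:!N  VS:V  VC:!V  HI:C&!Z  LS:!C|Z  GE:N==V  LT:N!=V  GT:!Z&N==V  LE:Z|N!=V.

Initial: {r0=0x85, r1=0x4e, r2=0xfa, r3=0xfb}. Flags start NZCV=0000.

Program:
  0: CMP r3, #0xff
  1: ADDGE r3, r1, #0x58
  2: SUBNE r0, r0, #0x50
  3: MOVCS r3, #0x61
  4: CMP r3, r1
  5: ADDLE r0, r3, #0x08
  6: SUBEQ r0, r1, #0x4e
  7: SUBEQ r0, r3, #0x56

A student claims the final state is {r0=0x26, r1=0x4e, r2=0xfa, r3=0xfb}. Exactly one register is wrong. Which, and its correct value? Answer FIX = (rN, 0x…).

[0] flags=1000 → (cmp)
[1] flags=1000 GE?F → skip
[2] flags=1000 NE?T → r0=0x35
[3] flags=1000 CS?F → skip
[4] flags=1010 → (cmp)
[5] flags=1010 LE?T → r0=0x03
[6] flags=1010 EQ?F → skip
[7] flags=1010 EQ?F → skip

FIX = (r0, 0x03)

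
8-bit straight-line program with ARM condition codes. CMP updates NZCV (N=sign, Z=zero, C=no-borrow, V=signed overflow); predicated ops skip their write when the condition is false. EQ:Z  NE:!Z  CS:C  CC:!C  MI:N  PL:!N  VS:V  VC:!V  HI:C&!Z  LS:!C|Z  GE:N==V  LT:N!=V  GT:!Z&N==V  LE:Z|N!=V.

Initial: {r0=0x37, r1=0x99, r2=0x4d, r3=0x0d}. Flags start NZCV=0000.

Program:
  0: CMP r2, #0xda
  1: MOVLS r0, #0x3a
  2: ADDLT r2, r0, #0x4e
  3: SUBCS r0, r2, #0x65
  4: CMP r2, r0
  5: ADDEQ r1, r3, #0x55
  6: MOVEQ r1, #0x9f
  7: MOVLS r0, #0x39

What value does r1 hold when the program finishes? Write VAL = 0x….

0: ✓ CMP  NZCV=0000
1: ✓ MOVLS  r0←0x3a
2: · ADDLT
3: · SUBCS
4: ✓ CMP  NZCV=0010
5: · ADDEQ
6: · MOVEQ
7: · MOVLS

VAL = 0x99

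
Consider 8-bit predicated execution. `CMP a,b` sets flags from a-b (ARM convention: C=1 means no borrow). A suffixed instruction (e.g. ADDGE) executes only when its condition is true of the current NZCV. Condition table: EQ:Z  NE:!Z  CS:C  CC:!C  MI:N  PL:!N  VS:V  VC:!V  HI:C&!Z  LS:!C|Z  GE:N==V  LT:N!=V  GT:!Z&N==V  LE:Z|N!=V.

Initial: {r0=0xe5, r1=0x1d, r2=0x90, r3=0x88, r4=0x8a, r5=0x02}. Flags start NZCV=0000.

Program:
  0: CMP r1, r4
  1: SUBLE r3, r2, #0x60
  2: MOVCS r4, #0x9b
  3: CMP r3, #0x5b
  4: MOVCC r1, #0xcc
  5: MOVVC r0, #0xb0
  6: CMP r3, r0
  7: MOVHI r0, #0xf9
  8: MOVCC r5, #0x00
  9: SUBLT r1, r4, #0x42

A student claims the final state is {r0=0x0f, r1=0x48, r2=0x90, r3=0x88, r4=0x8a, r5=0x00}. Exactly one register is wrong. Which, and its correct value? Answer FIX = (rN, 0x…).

FIX = (r0, 0xe5)

0: ✓ CMP  NZCV=1001
1: · SUBLE
2: · MOVCS
3: ✓ CMP  NZCV=0011
4: · MOVCC
5: · MOVVC
6: ✓ CMP  NZCV=1000
7: · MOVHI
8: ✓ MOVCC  r5←0x00
9: ✓ SUBLT  r1←0x48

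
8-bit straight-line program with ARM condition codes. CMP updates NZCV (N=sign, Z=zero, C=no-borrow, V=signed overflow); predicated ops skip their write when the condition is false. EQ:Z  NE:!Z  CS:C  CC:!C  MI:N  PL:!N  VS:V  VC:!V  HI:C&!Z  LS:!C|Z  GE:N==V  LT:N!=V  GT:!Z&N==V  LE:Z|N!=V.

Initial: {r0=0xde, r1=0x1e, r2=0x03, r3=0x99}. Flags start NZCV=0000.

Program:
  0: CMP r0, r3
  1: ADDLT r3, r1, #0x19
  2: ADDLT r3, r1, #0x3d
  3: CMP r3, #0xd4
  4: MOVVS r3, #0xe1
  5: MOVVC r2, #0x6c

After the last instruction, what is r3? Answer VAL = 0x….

VAL = 0x99

0: ✓ CMP  NZCV=0010
1: · ADDLT
2: · ADDLT
3: ✓ CMP  NZCV=1000
4: · MOVVS
5: ✓ MOVVC  r2←0x6c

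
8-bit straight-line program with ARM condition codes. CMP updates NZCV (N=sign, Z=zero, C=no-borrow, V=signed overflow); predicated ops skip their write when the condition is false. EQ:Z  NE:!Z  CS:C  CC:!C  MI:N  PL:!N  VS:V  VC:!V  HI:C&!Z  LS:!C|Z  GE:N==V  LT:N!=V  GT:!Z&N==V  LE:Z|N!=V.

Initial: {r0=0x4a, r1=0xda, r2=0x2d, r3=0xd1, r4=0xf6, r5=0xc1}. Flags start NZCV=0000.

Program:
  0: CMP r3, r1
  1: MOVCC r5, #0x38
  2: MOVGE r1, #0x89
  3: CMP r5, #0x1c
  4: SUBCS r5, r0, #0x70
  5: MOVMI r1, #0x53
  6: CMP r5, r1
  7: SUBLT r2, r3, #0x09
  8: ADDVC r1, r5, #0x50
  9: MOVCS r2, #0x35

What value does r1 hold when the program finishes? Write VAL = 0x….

VAL = 0x2a

0: ✓ CMP  NZCV=1000
1: ✓ MOVCC  r5←0x38
2: · MOVGE
3: ✓ CMP  NZCV=0010
4: ✓ SUBCS  r5←0xda
5: · MOVMI
6: ✓ CMP  NZCV=0110
7: · SUBLT
8: ✓ ADDVC  r1←0x2a
9: ✓ MOVCS  r2←0x35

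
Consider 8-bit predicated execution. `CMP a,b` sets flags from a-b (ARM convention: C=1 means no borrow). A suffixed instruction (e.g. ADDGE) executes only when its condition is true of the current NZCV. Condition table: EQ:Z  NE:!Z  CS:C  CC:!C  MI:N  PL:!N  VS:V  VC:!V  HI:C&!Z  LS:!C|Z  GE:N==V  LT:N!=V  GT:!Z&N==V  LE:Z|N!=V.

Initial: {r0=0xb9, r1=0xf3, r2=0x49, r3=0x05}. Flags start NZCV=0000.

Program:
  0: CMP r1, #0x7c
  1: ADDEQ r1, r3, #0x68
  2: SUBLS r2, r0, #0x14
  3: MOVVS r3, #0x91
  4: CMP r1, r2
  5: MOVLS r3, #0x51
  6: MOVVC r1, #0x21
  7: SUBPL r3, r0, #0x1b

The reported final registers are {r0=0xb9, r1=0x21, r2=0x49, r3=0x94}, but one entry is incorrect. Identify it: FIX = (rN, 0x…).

[0] flags=0011 → (cmp)
[1] flags=0011 EQ?F → skip
[2] flags=0011 LS?F → skip
[3] flags=0011 VS?T → r3=0x91
[4] flags=1010 → (cmp)
[5] flags=1010 LS?F → skip
[6] flags=1010 VC?T → r1=0x21
[7] flags=1010 PL?F → skip

FIX = (r3, 0x91)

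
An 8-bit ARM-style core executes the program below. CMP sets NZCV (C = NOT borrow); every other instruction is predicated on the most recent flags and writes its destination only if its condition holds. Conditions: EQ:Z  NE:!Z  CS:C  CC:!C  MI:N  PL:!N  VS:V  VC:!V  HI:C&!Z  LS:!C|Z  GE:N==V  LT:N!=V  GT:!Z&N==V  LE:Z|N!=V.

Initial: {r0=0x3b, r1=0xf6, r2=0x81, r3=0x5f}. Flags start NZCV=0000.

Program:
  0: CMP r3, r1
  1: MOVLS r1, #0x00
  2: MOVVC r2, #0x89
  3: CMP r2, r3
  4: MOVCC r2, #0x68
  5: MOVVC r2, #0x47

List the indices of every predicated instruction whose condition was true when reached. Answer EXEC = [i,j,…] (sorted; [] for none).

EXEC = [1,2]

[0] flags=0000 → (cmp)
[1] flags=0000 LS?T → r1=0x00
[2] flags=0000 VC?T → r2=0x89
[3] flags=0011 → (cmp)
[4] flags=0011 CC?F → skip
[5] flags=0011 VC?F → skip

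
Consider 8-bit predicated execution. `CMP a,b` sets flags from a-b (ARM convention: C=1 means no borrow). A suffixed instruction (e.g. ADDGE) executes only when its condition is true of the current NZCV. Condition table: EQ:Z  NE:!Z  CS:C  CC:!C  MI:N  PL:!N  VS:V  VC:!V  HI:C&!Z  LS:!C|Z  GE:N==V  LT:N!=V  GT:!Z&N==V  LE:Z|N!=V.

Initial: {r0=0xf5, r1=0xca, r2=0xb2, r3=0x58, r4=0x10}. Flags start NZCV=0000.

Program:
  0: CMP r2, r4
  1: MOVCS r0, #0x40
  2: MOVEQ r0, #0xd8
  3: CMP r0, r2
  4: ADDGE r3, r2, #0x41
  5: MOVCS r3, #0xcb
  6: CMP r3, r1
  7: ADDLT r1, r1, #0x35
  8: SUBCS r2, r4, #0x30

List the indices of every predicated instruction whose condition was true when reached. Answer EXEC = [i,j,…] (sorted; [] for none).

EXEC = [1,4,8]

0: ✓ CMP  NZCV=1010
1: ✓ MOVCS  r0←0x40
2: · MOVEQ
3: ✓ CMP  NZCV=1001
4: ✓ ADDGE  r3←0xf3
5: · MOVCS
6: ✓ CMP  NZCV=0010
7: · ADDLT
8: ✓ SUBCS  r2←0xe0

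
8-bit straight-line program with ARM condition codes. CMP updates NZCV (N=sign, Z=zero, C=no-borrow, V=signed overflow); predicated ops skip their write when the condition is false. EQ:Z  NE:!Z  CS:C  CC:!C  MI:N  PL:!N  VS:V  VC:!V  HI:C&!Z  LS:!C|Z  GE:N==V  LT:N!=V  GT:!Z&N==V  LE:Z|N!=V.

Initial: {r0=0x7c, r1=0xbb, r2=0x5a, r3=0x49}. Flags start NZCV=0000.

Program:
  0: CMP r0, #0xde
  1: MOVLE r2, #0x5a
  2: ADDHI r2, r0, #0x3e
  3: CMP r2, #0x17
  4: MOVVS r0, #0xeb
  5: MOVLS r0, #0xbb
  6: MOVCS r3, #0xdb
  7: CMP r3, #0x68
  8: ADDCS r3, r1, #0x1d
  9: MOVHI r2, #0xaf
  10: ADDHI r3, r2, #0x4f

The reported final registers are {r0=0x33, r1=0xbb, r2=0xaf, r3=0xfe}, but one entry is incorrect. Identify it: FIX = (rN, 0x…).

FIX = (r0, 0x7c)

0: ✓ CMP  NZCV=1001
1: · MOVLE
2: · ADDHI
3: ✓ CMP  NZCV=0010
4: · MOVVS
5: · MOVLS
6: ✓ MOVCS  r3←0xdb
7: ✓ CMP  NZCV=0011
8: ✓ ADDCS  r3←0xd8
9: ✓ MOVHI  r2←0xaf
10: ✓ ADDHI  r3←0xfe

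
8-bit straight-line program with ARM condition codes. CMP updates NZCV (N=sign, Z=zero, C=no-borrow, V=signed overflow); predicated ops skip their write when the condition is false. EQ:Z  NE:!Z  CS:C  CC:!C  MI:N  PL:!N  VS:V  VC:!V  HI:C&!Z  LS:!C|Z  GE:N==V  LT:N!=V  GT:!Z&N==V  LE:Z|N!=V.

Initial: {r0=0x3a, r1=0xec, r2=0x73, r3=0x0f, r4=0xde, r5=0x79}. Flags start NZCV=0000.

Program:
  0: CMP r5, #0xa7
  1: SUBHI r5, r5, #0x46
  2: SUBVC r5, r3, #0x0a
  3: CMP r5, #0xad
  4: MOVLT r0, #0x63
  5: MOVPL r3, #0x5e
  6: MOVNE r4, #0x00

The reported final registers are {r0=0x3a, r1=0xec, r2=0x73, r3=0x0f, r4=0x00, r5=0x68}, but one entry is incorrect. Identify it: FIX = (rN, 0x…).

FIX = (r5, 0x79)

[0] flags=1001 → (cmp)
[1] flags=1001 HI?F → skip
[2] flags=1001 VC?F → skip
[3] flags=1001 → (cmp)
[4] flags=1001 LT?F → skip
[5] flags=1001 PL?F → skip
[6] flags=1001 NE?T → r4=0x00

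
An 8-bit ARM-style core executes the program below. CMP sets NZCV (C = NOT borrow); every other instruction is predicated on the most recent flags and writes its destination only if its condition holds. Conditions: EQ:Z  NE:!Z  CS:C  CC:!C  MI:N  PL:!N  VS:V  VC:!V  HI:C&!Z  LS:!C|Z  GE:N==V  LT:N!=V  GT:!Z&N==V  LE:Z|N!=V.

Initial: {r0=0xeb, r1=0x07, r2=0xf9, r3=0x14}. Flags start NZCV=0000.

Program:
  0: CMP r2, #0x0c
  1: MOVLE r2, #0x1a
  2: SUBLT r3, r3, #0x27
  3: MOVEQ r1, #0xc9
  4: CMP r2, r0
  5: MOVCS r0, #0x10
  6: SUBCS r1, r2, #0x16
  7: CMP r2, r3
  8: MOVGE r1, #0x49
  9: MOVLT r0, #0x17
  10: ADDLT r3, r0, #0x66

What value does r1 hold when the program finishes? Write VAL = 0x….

VAL = 0x49

0: ✓ CMP  NZCV=1010
1: ✓ MOVLE  r2←0x1a
2: ✓ SUBLT  r3←0xed
3: · MOVEQ
4: ✓ CMP  NZCV=0000
5: · MOVCS
6: · SUBCS
7: ✓ CMP  NZCV=0000
8: ✓ MOVGE  r1←0x49
9: · MOVLT
10: · ADDLT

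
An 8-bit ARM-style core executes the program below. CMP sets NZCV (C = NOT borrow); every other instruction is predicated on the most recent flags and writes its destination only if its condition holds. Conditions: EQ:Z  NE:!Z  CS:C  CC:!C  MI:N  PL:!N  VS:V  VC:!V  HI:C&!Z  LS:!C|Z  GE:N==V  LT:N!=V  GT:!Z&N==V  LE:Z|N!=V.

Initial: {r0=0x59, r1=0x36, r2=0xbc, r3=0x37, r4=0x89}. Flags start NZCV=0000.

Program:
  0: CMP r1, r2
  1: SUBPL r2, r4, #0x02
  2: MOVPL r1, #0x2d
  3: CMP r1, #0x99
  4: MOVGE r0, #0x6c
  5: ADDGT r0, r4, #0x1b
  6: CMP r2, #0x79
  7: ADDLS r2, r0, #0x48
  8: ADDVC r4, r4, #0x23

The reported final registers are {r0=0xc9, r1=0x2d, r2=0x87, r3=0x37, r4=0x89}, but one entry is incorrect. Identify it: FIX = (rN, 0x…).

0: ✓ CMP  NZCV=0000
1: ✓ SUBPL  r2←0x87
2: ✓ MOVPL  r1←0x2d
3: ✓ CMP  NZCV=1001
4: ✓ MOVGE  r0←0x6c
5: ✓ ADDGT  r0←0xa4
6: ✓ CMP  NZCV=0011
7: · ADDLS
8: · ADDVC

FIX = (r0, 0xa4)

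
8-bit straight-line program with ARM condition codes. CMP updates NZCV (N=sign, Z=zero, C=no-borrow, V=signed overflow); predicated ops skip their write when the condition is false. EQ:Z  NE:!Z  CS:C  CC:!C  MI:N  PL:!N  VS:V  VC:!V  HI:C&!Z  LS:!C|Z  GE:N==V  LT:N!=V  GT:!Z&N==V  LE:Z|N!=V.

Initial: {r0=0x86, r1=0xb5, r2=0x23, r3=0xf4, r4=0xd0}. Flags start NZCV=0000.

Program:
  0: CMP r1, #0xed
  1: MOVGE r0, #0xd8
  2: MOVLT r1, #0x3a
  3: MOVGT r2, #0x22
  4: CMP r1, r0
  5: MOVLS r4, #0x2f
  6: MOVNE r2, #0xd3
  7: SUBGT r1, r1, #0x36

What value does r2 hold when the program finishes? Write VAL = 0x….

[0] flags=1000 → (cmp)
[1] flags=1000 GE?F → skip
[2] flags=1000 LT?T → r1=0x3a
[3] flags=1000 GT?F → skip
[4] flags=1001 → (cmp)
[5] flags=1001 LS?T → r4=0x2f
[6] flags=1001 NE?T → r2=0xd3
[7] flags=1001 GT?T → r1=0x04

VAL = 0xd3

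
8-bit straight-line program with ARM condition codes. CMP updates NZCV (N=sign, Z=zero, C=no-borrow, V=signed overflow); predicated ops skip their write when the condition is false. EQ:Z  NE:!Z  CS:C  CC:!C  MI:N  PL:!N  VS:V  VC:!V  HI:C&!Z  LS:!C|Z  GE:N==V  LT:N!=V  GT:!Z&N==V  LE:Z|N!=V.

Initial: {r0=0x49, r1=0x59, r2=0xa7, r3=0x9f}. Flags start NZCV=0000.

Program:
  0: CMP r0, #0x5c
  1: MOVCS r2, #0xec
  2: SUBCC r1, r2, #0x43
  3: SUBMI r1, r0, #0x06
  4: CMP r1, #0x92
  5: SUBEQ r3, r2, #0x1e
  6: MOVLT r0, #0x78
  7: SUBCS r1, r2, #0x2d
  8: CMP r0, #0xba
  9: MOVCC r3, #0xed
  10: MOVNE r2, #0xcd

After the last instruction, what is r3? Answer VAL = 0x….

0: ✓ CMP  NZCV=1000
1: · MOVCS
2: ✓ SUBCC  r1←0x64
3: ✓ SUBMI  r1←0x43
4: ✓ CMP  NZCV=1001
5: · SUBEQ
6: · MOVLT
7: · SUBCS
8: ✓ CMP  NZCV=1001
9: ✓ MOVCC  r3←0xed
10: ✓ MOVNE  r2←0xcd

VAL = 0xed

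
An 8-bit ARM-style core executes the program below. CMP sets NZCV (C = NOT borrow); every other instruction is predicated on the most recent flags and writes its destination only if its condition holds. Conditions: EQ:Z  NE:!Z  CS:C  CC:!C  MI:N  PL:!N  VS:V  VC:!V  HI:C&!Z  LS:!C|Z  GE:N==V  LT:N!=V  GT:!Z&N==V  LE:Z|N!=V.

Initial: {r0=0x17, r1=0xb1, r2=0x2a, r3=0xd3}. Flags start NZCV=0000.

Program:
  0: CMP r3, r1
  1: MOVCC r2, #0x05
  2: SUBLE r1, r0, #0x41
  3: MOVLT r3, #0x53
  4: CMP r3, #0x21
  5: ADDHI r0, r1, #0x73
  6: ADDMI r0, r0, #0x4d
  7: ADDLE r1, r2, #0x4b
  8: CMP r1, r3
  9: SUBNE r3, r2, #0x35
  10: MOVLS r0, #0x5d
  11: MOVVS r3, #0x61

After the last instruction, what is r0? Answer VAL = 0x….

VAL = 0x5d

0: ✓ CMP  NZCV=0010
1: · MOVCC
2: · SUBLE
3: · MOVLT
4: ✓ CMP  NZCV=1010
5: ✓ ADDHI  r0←0x24
6: ✓ ADDMI  r0←0x71
7: ✓ ADDLE  r1←0x75
8: ✓ CMP  NZCV=1001
9: ✓ SUBNE  r3←0xf5
10: ✓ MOVLS  r0←0x5d
11: ✓ MOVVS  r3←0x61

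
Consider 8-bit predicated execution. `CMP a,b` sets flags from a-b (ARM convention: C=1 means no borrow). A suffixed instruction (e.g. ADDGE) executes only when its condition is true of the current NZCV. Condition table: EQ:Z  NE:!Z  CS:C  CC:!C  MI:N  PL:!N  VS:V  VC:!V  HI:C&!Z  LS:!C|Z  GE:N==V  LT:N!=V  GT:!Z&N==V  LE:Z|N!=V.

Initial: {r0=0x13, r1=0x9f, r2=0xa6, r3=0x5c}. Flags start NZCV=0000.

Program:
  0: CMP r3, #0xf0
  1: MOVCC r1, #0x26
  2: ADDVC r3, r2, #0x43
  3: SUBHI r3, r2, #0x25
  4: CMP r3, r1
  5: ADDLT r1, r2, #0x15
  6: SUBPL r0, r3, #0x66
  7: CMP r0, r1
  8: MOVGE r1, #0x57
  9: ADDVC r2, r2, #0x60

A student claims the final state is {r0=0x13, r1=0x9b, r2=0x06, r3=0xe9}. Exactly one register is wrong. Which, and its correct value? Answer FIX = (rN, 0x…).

[0] flags=0000 → (cmp)
[1] flags=0000 CC?T → r1=0x26
[2] flags=0000 VC?T → r3=0xe9
[3] flags=0000 HI?F → skip
[4] flags=1010 → (cmp)
[5] flags=1010 LT?T → r1=0xbb
[6] flags=1010 PL?F → skip
[7] flags=0000 → (cmp)
[8] flags=0000 GE?T → r1=0x57
[9] flags=0000 VC?T → r2=0x06

FIX = (r1, 0x57)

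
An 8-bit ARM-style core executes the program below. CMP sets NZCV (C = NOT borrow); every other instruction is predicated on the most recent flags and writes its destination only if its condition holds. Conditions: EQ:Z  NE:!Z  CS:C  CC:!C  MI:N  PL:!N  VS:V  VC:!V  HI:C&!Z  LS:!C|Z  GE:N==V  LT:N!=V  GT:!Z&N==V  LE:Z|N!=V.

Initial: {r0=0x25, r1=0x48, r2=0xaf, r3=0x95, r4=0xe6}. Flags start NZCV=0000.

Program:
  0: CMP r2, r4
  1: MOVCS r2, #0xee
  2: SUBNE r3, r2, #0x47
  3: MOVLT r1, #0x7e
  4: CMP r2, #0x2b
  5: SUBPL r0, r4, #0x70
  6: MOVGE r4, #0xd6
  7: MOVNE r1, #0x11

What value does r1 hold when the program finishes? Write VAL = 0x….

0: ✓ CMP  NZCV=1000
1: · MOVCS
2: ✓ SUBNE  r3←0x68
3: ✓ MOVLT  r1←0x7e
4: ✓ CMP  NZCV=1010
5: · SUBPL
6: · MOVGE
7: ✓ MOVNE  r1←0x11

VAL = 0x11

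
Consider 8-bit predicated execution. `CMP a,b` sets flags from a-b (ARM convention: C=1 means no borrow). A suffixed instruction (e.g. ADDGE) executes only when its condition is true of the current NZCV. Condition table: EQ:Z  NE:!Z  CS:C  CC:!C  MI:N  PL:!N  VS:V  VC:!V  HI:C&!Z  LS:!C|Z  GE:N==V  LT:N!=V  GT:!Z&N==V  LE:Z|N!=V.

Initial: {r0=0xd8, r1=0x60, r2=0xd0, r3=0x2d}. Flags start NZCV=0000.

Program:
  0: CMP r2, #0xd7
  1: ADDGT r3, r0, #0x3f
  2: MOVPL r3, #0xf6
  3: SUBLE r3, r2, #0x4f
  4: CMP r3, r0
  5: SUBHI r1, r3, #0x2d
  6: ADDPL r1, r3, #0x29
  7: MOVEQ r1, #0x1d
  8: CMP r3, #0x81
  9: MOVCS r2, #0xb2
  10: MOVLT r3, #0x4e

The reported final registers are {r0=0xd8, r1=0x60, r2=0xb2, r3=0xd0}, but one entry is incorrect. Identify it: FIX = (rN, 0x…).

FIX = (r3, 0x81)

0: ✓ CMP  NZCV=1000
1: · ADDGT
2: · MOVPL
3: ✓ SUBLE  r3←0x81
4: ✓ CMP  NZCV=1000
5: · SUBHI
6: · ADDPL
7: · MOVEQ
8: ✓ CMP  NZCV=0110
9: ✓ MOVCS  r2←0xb2
10: · MOVLT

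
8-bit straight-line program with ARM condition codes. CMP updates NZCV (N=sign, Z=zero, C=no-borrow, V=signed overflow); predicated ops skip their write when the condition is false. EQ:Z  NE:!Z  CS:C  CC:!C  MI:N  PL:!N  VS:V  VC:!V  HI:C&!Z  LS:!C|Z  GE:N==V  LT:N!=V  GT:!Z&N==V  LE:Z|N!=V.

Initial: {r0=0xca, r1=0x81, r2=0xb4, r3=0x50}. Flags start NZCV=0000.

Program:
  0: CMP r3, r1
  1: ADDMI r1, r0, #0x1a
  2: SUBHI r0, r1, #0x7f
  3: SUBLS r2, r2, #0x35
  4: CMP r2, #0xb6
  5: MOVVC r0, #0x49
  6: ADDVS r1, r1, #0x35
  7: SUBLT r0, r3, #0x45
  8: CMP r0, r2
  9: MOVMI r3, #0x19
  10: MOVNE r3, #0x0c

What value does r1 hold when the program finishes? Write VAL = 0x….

VAL = 0x19

[0] flags=1001 → (cmp)
[1] flags=1001 MI?T → r1=0xe4
[2] flags=1001 HI?F → skip
[3] flags=1001 LS?T → r2=0x7f
[4] flags=1001 → (cmp)
[5] flags=1001 VC?F → skip
[6] flags=1001 VS?T → r1=0x19
[7] flags=1001 LT?F → skip
[8] flags=0011 → (cmp)
[9] flags=0011 MI?F → skip
[10] flags=0011 NE?T → r3=0x0c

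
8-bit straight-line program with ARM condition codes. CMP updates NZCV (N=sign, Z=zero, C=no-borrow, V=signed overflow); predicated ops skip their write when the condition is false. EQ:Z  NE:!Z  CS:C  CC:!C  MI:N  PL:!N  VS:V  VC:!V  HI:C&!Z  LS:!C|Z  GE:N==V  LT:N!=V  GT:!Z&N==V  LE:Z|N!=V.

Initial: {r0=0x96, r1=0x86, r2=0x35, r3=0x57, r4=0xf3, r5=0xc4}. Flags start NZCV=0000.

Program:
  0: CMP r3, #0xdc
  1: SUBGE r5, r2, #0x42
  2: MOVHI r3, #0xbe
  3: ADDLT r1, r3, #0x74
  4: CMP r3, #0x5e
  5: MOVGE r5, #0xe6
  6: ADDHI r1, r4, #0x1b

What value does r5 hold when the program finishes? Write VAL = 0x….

VAL = 0xf3

[0] flags=0000 → (cmp)
[1] flags=0000 GE?T → r5=0xf3
[2] flags=0000 HI?F → skip
[3] flags=0000 LT?F → skip
[4] flags=1000 → (cmp)
[5] flags=1000 GE?F → skip
[6] flags=1000 HI?F → skip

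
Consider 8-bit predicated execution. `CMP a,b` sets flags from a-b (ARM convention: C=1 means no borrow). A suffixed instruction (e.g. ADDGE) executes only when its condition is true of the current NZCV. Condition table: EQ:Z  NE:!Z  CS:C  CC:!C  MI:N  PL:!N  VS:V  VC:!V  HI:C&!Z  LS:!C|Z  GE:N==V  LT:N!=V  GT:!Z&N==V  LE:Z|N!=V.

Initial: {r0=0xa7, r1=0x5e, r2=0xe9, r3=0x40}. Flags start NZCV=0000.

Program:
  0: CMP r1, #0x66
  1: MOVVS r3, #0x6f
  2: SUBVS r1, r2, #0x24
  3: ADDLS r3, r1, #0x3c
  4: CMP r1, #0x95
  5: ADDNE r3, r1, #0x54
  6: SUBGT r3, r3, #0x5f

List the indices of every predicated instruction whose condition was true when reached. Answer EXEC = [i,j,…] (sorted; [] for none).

EXEC = [3,5,6]

[0] flags=1000 → (cmp)
[1] flags=1000 VS?F → skip
[2] flags=1000 VS?F → skip
[3] flags=1000 LS?T → r3=0x9a
[4] flags=1001 → (cmp)
[5] flags=1001 NE?T → r3=0xb2
[6] flags=1001 GT?T → r3=0x53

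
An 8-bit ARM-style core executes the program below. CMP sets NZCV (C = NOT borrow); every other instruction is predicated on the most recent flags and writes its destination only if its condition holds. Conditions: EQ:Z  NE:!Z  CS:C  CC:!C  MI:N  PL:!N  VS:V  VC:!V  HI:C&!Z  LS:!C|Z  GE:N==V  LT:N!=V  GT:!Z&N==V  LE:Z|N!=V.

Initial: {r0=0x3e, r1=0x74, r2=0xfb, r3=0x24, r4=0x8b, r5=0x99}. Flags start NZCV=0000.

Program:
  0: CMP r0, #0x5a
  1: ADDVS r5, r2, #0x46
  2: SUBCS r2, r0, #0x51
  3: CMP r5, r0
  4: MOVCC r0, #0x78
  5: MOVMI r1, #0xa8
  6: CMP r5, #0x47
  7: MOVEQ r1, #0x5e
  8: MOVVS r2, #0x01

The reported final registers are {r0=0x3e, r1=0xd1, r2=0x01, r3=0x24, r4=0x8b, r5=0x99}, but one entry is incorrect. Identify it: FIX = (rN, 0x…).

FIX = (r1, 0x74)

0: ✓ CMP  NZCV=1000
1: · ADDVS
2: · SUBCS
3: ✓ CMP  NZCV=0011
4: · MOVCC
5: · MOVMI
6: ✓ CMP  NZCV=0011
7: · MOVEQ
8: ✓ MOVVS  r2←0x01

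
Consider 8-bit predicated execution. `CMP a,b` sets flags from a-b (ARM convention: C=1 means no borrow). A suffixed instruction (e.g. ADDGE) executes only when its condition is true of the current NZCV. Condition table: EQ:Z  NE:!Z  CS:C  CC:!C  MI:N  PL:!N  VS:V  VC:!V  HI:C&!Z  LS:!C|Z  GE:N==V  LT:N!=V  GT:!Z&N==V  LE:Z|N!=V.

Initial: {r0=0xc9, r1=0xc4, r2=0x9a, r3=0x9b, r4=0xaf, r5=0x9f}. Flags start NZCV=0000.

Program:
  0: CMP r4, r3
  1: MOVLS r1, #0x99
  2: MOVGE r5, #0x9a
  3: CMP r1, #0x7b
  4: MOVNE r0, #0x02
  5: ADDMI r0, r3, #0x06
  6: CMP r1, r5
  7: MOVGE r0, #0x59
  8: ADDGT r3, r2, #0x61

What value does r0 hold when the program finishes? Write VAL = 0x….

[0] flags=0010 → (cmp)
[1] flags=0010 LS?F → skip
[2] flags=0010 GE?T → r5=0x9a
[3] flags=0011 → (cmp)
[4] flags=0011 NE?T → r0=0x02
[5] flags=0011 MI?F → skip
[6] flags=0010 → (cmp)
[7] flags=0010 GE?T → r0=0x59
[8] flags=0010 GT?T → r3=0xfb

VAL = 0x59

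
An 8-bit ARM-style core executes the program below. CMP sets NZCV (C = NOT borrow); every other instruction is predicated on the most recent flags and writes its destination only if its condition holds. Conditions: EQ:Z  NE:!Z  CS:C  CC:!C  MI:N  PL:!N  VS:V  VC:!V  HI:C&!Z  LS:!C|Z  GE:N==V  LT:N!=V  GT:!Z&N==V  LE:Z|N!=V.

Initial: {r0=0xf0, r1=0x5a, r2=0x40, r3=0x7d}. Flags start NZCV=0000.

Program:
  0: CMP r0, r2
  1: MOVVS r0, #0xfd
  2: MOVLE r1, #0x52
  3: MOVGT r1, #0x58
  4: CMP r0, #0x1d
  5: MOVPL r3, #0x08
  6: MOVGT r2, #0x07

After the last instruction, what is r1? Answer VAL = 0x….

0: ✓ CMP  NZCV=1010
1: · MOVVS
2: ✓ MOVLE  r1←0x52
3: · MOVGT
4: ✓ CMP  NZCV=1010
5: · MOVPL
6: · MOVGT

VAL = 0x52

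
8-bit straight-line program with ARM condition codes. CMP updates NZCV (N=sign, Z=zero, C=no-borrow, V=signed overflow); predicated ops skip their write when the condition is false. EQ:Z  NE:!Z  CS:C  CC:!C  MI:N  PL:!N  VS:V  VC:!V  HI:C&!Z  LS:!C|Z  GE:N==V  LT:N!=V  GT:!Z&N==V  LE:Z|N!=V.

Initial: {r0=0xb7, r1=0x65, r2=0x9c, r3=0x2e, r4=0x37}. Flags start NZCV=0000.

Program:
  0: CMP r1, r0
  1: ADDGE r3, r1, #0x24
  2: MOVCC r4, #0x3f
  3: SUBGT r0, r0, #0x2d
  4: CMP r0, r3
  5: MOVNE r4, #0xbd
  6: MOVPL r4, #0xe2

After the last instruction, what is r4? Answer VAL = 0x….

VAL = 0xe2

0: ✓ CMP  NZCV=1001
1: ✓ ADDGE  r3←0x89
2: ✓ MOVCC  r4←0x3f
3: ✓ SUBGT  r0←0x8a
4: ✓ CMP  NZCV=0010
5: ✓ MOVNE  r4←0xbd
6: ✓ MOVPL  r4←0xe2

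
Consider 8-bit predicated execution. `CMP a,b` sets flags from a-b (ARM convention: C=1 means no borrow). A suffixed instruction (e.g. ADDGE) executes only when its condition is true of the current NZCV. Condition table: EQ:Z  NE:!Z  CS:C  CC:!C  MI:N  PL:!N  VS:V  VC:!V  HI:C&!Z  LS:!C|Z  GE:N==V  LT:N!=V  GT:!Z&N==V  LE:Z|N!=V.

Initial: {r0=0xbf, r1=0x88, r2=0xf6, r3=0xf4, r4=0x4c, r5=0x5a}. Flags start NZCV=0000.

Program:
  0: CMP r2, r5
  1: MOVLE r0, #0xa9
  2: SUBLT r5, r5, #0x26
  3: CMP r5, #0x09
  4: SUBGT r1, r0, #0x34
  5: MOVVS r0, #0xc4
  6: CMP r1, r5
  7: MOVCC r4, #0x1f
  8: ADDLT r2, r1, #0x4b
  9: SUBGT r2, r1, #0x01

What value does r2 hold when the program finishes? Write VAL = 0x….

VAL = 0x74

0: ✓ CMP  NZCV=1010
1: ✓ MOVLE  r0←0xa9
2: ✓ SUBLT  r5←0x34
3: ✓ CMP  NZCV=0010
4: ✓ SUBGT  r1←0x75
5: · MOVVS
6: ✓ CMP  NZCV=0010
7: · MOVCC
8: · ADDLT
9: ✓ SUBGT  r2←0x74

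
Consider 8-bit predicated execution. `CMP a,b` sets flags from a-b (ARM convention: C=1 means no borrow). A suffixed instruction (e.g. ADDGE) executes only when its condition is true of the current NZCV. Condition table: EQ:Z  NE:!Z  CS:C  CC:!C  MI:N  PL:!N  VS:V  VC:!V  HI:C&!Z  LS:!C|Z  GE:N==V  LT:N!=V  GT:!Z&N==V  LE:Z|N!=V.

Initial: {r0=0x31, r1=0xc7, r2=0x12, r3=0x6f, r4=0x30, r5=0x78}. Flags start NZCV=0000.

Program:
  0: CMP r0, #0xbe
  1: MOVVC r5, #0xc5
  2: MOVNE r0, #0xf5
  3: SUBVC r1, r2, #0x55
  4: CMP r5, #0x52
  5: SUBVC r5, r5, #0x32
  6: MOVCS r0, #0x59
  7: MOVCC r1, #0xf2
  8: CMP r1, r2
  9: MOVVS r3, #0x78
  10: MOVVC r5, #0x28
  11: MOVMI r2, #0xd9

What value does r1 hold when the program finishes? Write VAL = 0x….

VAL = 0xbd

[0] flags=0000 → (cmp)
[1] flags=0000 VC?T → r5=0xc5
[2] flags=0000 NE?T → r0=0xf5
[3] flags=0000 VC?T → r1=0xbd
[4] flags=0011 → (cmp)
[5] flags=0011 VC?F → skip
[6] flags=0011 CS?T → r0=0x59
[7] flags=0011 CC?F → skip
[8] flags=1010 → (cmp)
[9] flags=1010 VS?F → skip
[10] flags=1010 VC?T → r5=0x28
[11] flags=1010 MI?T → r2=0xd9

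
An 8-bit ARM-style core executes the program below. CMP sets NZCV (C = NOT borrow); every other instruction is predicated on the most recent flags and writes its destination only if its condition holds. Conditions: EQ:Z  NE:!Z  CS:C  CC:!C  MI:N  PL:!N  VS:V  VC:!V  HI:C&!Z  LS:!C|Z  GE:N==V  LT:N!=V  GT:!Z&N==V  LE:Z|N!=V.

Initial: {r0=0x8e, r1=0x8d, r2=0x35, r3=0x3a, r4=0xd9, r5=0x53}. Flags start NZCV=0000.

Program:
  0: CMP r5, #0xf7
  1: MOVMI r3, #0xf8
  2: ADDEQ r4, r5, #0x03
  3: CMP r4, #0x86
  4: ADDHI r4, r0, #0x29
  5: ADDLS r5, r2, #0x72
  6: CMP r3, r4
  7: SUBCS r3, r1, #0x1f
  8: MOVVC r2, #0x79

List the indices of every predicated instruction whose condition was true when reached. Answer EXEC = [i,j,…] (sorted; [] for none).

EXEC = [4]

0: ✓ CMP  NZCV=0000
1: · MOVMI
2: · ADDEQ
3: ✓ CMP  NZCV=0010
4: ✓ ADDHI  r4←0xb7
5: · ADDLS
6: ✓ CMP  NZCV=1001
7: · SUBCS
8: · MOVVC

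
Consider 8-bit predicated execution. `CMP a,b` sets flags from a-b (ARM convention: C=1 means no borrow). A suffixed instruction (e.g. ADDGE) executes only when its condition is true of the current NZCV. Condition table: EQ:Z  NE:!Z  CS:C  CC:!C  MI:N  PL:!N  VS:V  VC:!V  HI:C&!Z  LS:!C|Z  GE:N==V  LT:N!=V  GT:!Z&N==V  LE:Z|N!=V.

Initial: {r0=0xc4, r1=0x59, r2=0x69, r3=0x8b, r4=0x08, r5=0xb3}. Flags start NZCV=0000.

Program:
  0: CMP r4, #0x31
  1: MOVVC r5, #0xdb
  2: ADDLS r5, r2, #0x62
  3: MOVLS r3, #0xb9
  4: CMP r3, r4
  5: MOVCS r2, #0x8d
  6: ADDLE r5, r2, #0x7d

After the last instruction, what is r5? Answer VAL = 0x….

0: ✓ CMP  NZCV=1000
1: ✓ MOVVC  r5←0xdb
2: ✓ ADDLS  r5←0xcb
3: ✓ MOVLS  r3←0xb9
4: ✓ CMP  NZCV=1010
5: ✓ MOVCS  r2←0x8d
6: ✓ ADDLE  r5←0x0a

VAL = 0x0a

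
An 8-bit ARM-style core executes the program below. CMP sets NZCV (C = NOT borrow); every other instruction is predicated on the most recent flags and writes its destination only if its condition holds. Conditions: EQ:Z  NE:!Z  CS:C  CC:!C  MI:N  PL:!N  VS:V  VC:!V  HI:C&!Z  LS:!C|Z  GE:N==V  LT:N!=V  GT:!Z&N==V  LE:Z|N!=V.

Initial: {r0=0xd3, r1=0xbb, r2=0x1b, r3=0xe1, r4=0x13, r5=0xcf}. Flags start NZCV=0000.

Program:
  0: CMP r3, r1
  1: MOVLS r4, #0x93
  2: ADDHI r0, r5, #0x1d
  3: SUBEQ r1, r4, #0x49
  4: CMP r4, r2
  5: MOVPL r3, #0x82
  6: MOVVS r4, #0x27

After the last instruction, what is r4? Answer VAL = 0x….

VAL = 0x13

[0] flags=0010 → (cmp)
[1] flags=0010 LS?F → skip
[2] flags=0010 HI?T → r0=0xec
[3] flags=0010 EQ?F → skip
[4] flags=1000 → (cmp)
[5] flags=1000 PL?F → skip
[6] flags=1000 VS?F → skip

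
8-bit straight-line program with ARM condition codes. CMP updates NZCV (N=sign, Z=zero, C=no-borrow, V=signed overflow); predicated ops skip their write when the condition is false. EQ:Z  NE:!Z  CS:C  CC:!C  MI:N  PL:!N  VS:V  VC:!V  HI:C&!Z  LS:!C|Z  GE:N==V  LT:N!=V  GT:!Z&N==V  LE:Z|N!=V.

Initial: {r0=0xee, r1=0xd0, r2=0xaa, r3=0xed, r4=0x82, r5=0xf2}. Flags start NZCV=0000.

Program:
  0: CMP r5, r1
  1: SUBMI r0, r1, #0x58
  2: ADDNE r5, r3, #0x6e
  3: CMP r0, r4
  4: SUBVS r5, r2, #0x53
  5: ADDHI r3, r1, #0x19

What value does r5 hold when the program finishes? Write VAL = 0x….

VAL = 0x5b

0: ✓ CMP  NZCV=0010
1: · SUBMI
2: ✓ ADDNE  r5←0x5b
3: ✓ CMP  NZCV=0010
4: · SUBVS
5: ✓ ADDHI  r3←0xe9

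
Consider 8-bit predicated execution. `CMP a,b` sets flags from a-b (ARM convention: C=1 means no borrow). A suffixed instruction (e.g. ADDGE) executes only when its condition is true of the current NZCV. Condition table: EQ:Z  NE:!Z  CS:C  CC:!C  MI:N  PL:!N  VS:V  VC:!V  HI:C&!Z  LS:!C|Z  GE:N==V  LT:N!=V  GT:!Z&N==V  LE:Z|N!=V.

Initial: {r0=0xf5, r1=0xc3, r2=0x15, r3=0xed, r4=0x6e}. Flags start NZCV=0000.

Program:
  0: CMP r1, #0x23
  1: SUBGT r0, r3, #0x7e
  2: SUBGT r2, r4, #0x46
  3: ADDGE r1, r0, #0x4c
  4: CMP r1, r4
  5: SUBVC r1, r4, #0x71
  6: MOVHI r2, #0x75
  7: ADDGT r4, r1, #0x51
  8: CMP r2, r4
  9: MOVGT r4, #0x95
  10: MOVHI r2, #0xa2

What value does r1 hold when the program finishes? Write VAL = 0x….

0: ✓ CMP  NZCV=1010
1: · SUBGT
2: · SUBGT
3: · ADDGE
4: ✓ CMP  NZCV=0011
5: · SUBVC
6: ✓ MOVHI  r2←0x75
7: · ADDGT
8: ✓ CMP  NZCV=0010
9: ✓ MOVGT  r4←0x95
10: ✓ MOVHI  r2←0xa2

VAL = 0xc3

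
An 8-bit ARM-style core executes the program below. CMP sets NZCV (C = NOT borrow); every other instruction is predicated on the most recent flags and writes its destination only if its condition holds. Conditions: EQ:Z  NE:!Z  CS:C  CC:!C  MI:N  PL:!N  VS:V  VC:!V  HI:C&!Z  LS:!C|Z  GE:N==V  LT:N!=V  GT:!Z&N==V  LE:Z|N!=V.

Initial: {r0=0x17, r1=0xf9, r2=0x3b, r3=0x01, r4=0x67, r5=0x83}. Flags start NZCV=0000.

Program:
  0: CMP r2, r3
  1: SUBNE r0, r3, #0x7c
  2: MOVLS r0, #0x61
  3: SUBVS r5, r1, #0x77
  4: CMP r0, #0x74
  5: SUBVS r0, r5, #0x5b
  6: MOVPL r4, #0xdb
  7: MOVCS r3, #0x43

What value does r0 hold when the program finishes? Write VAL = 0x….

VAL = 0x28

[0] flags=0010 → (cmp)
[1] flags=0010 NE?T → r0=0x85
[2] flags=0010 LS?F → skip
[3] flags=0010 VS?F → skip
[4] flags=0011 → (cmp)
[5] flags=0011 VS?T → r0=0x28
[6] flags=0011 PL?T → r4=0xdb
[7] flags=0011 CS?T → r3=0x43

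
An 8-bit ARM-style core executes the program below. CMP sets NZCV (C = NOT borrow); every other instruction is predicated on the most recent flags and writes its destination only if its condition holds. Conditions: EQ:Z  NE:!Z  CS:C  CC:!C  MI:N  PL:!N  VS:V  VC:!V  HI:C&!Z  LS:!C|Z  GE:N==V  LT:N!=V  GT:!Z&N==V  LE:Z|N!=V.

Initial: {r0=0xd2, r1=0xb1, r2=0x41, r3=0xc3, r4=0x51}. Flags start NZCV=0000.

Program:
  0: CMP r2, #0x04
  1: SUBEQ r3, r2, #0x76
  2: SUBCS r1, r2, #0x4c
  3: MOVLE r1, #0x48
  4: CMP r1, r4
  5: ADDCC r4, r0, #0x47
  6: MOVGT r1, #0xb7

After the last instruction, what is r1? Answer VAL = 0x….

0: ✓ CMP  NZCV=0010
1: · SUBEQ
2: ✓ SUBCS  r1←0xf5
3: · MOVLE
4: ✓ CMP  NZCV=1010
5: · ADDCC
6: · MOVGT

VAL = 0xf5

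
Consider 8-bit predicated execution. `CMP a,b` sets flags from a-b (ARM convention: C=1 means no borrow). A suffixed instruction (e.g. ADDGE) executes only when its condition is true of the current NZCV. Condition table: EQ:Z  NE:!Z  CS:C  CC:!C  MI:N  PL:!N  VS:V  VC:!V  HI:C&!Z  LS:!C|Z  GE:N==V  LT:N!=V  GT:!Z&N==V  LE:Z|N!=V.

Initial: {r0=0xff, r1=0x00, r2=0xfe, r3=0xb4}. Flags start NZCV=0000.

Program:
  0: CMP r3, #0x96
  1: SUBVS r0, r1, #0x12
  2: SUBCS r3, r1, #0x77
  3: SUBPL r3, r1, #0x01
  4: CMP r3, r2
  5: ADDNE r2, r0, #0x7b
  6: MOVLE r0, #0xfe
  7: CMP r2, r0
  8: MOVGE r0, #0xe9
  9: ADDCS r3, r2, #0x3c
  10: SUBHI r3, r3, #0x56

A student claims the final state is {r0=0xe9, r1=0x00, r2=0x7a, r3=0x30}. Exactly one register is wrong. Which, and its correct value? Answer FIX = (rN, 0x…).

[0] flags=0010 → (cmp)
[1] flags=0010 VS?F → skip
[2] flags=0010 CS?T → r3=0x89
[3] flags=0010 PL?T → r3=0xff
[4] flags=0010 → (cmp)
[5] flags=0010 NE?T → r2=0x7a
[6] flags=0010 LE?F → skip
[7] flags=0000 → (cmp)
[8] flags=0000 GE?T → r0=0xe9
[9] flags=0000 CS?F → skip
[10] flags=0000 HI?F → skip

FIX = (r3, 0xff)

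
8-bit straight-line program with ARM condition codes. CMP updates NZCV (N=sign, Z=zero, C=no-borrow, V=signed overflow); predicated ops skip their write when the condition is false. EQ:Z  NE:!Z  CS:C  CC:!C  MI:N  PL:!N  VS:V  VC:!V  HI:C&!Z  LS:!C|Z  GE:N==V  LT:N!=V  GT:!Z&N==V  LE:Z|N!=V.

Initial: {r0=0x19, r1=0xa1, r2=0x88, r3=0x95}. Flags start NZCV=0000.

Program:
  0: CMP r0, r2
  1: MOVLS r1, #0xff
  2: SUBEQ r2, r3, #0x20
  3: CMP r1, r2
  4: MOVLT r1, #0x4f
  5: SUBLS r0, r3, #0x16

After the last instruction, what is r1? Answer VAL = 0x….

[0] flags=1001 → (cmp)
[1] flags=1001 LS?T → r1=0xff
[2] flags=1001 EQ?F → skip
[3] flags=0010 → (cmp)
[4] flags=0010 LT?F → skip
[5] flags=0010 LS?F → skip

VAL = 0xff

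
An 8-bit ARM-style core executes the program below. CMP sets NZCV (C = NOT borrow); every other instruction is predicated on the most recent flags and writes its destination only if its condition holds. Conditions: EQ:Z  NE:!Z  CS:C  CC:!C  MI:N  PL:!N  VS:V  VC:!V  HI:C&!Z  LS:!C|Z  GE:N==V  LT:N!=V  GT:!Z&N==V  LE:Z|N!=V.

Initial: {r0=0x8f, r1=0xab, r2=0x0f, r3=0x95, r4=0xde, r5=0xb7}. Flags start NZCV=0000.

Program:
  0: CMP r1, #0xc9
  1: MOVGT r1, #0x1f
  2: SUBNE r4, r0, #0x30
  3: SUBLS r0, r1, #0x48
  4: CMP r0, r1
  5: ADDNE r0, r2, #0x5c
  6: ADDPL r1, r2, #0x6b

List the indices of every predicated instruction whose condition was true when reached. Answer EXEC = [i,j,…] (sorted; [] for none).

0: ✓ CMP  NZCV=1000
1: · MOVGT
2: ✓ SUBNE  r4←0x5f
3: ✓ SUBLS  r0←0x63
4: ✓ CMP  NZCV=1001
5: ✓ ADDNE  r0←0x6b
6: · ADDPL

EXEC = [2,3,5]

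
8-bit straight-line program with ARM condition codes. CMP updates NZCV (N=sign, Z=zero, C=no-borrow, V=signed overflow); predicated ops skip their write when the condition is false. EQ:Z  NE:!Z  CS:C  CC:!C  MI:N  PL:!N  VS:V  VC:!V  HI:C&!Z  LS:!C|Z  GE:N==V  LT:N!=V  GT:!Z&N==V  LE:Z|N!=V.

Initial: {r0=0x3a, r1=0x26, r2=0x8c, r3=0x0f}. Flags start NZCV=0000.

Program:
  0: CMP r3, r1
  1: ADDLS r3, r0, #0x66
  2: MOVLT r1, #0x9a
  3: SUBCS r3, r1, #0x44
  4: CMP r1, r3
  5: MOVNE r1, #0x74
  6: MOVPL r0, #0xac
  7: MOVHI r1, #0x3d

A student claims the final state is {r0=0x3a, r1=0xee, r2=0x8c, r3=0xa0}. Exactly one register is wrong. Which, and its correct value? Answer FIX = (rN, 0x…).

[0] flags=1000 → (cmp)
[1] flags=1000 LS?T → r3=0xa0
[2] flags=1000 LT?T → r1=0x9a
[3] flags=1000 CS?F → skip
[4] flags=1000 → (cmp)
[5] flags=1000 NE?T → r1=0x74
[6] flags=1000 PL?F → skip
[7] flags=1000 HI?F → skip

FIX = (r1, 0x74)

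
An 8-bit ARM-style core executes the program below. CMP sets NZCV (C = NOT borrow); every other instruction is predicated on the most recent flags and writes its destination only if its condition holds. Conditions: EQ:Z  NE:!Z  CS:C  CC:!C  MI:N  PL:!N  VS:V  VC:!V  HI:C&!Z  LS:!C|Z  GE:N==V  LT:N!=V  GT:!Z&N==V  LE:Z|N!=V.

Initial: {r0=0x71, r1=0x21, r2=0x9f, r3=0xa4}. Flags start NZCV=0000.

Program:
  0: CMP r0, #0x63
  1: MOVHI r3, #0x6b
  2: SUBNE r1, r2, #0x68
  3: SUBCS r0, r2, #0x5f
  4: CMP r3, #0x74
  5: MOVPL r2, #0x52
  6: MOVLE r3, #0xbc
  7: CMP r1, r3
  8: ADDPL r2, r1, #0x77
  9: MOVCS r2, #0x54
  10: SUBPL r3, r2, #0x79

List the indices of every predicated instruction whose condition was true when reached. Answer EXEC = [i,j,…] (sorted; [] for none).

EXEC = [1,2,3,6,8,10]

0: ✓ CMP  NZCV=0010
1: ✓ MOVHI  r3←0x6b
2: ✓ SUBNE  r1←0x37
3: ✓ SUBCS  r0←0x40
4: ✓ CMP  NZCV=1000
5: · MOVPL
6: ✓ MOVLE  r3←0xbc
7: ✓ CMP  NZCV=0000
8: ✓ ADDPL  r2←0xae
9: · MOVCS
10: ✓ SUBPL  r3←0x35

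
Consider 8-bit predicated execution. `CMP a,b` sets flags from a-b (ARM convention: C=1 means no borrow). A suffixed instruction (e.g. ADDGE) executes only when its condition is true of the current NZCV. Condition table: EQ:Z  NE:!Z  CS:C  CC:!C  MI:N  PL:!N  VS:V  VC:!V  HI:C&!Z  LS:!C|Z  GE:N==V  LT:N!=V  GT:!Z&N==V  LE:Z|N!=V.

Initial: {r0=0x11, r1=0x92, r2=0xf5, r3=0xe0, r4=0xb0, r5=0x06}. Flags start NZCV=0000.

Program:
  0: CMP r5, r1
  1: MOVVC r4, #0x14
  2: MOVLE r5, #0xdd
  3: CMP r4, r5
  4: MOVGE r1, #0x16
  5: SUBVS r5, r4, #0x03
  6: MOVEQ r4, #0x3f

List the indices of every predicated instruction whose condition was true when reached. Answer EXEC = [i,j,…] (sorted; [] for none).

EXEC = [1,4]

0: ✓ CMP  NZCV=0000
1: ✓ MOVVC  r4←0x14
2: · MOVLE
3: ✓ CMP  NZCV=0010
4: ✓ MOVGE  r1←0x16
5: · SUBVS
6: · MOVEQ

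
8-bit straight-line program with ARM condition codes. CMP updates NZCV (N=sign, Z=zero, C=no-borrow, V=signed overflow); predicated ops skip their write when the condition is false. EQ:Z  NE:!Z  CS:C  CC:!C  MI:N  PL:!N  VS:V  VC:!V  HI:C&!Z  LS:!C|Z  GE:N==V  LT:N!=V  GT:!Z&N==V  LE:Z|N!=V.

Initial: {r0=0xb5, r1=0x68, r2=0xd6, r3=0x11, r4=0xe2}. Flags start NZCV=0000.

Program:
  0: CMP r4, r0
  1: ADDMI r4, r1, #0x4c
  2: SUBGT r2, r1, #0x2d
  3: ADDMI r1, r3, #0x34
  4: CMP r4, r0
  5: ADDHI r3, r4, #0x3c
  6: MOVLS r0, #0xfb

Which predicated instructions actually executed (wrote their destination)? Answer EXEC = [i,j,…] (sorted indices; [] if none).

EXEC = [2,5]

[0] flags=0010 → (cmp)
[1] flags=0010 MI?F → skip
[2] flags=0010 GT?T → r2=0x3b
[3] flags=0010 MI?F → skip
[4] flags=0010 → (cmp)
[5] flags=0010 HI?T → r3=0x1e
[6] flags=0010 LS?F → skip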